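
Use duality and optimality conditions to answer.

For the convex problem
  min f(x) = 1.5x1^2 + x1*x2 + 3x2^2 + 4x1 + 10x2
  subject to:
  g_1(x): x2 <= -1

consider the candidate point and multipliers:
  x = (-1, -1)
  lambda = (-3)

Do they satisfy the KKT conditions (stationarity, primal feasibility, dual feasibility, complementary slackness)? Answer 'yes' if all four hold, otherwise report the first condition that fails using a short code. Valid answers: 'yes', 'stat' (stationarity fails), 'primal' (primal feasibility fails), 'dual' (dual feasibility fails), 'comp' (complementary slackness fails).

Gradient of f: grad f(x) = Q x + c = (0, 3)
Constraint values g_i(x) = a_i^T x - b_i:
  g_1((-1, -1)) = 0
Stationarity residual: grad f(x) + sum_i lambda_i a_i = (0, 0)
  -> stationarity OK
Primal feasibility (all g_i <= 0): OK
Dual feasibility (all lambda_i >= 0): FAILS
Complementary slackness (lambda_i * g_i(x) = 0 for all i): OK

Verdict: the first failing condition is dual_feasibility -> dual.

dual


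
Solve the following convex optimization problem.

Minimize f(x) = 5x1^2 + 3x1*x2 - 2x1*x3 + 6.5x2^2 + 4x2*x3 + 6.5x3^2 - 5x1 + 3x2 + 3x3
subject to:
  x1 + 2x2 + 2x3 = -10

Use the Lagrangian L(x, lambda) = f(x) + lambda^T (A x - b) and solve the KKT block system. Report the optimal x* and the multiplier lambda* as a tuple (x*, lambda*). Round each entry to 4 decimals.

Form the Lagrangian:
  L(x, lambda) = (1/2) x^T Q x + c^T x + lambda^T (A x - b)
Stationarity (grad_x L = 0): Q x + c + A^T lambda = 0.
Primal feasibility: A x = b.

This gives the KKT block system:
  [ Q   A^T ] [ x     ]   [-c ]
  [ A    0  ] [ lambda ] = [ b ]

Solving the linear system:
  x*      = (-1.1967, -1.8684, -2.5332)
  lambda* = (17.5061)
  f(x*)   = 83.9199

x* = (-1.1967, -1.8684, -2.5332), lambda* = (17.5061)


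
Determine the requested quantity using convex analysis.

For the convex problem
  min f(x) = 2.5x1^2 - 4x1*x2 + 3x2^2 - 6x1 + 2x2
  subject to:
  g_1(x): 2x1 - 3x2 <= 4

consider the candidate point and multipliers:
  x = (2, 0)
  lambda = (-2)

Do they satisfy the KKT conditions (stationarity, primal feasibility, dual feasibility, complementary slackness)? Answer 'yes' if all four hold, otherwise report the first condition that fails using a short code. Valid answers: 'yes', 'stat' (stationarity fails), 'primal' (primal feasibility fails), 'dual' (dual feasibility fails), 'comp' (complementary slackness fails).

Gradient of f: grad f(x) = Q x + c = (4, -6)
Constraint values g_i(x) = a_i^T x - b_i:
  g_1((2, 0)) = 0
Stationarity residual: grad f(x) + sum_i lambda_i a_i = (0, 0)
  -> stationarity OK
Primal feasibility (all g_i <= 0): OK
Dual feasibility (all lambda_i >= 0): FAILS
Complementary slackness (lambda_i * g_i(x) = 0 for all i): OK

Verdict: the first failing condition is dual_feasibility -> dual.

dual


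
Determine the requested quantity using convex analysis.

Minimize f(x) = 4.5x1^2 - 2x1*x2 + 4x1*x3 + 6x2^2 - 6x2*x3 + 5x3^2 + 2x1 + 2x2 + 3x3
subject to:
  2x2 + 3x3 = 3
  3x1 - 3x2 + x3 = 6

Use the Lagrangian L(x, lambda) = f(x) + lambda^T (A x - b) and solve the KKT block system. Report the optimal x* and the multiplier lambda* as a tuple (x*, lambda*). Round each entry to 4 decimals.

Form the Lagrangian:
  L(x, lambda) = (1/2) x^T Q x + c^T x + lambda^T (A x - b)
Stationarity (grad_x L = 0): Q x + c + A^T lambda = 0.
Primal feasibility: A x = b.

This gives the KKT block system:
  [ Q   A^T ] [ x     ]   [-c ]
  [ A    0  ] [ lambda ] = [ b ]

Solving the linear system:
  x*      = (1.4256, -0.1972, 1.1315)
  lambda* = (-4.8723, -6.5837)
  f(x*)   = 29.9851

x* = (1.4256, -0.1972, 1.1315), lambda* = (-4.8723, -6.5837)


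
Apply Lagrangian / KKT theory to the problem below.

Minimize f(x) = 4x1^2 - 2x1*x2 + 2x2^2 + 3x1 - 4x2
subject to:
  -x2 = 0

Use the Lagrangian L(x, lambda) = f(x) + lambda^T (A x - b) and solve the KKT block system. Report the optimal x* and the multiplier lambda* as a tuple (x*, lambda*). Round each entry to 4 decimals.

Form the Lagrangian:
  L(x, lambda) = (1/2) x^T Q x + c^T x + lambda^T (A x - b)
Stationarity (grad_x L = 0): Q x + c + A^T lambda = 0.
Primal feasibility: A x = b.

This gives the KKT block system:
  [ Q   A^T ] [ x     ]   [-c ]
  [ A    0  ] [ lambda ] = [ b ]

Solving the linear system:
  x*      = (-0.375, 0)
  lambda* = (-3.25)
  f(x*)   = -0.5625

x* = (-0.375, 0), lambda* = (-3.25)


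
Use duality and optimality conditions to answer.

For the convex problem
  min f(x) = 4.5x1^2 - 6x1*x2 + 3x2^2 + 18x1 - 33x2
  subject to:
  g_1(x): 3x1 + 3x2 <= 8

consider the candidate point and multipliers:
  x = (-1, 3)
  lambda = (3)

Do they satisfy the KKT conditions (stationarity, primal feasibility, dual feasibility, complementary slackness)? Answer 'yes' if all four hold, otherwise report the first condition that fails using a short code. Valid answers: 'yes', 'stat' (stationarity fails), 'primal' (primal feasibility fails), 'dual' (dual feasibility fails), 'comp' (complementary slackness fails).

Gradient of f: grad f(x) = Q x + c = (-9, -9)
Constraint values g_i(x) = a_i^T x - b_i:
  g_1((-1, 3)) = -2
Stationarity residual: grad f(x) + sum_i lambda_i a_i = (0, 0)
  -> stationarity OK
Primal feasibility (all g_i <= 0): OK
Dual feasibility (all lambda_i >= 0): OK
Complementary slackness (lambda_i * g_i(x) = 0 for all i): FAILS

Verdict: the first failing condition is complementary_slackness -> comp.

comp


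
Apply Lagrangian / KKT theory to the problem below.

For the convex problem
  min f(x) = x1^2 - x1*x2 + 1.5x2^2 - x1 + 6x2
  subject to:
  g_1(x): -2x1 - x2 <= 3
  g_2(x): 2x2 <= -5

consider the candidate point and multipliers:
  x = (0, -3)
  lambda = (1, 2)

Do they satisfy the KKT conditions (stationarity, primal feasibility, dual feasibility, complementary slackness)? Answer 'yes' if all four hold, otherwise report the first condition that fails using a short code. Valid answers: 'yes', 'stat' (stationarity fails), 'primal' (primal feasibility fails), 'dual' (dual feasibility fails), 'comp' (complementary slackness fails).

Gradient of f: grad f(x) = Q x + c = (2, -3)
Constraint values g_i(x) = a_i^T x - b_i:
  g_1((0, -3)) = 0
  g_2((0, -3)) = -1
Stationarity residual: grad f(x) + sum_i lambda_i a_i = (0, 0)
  -> stationarity OK
Primal feasibility (all g_i <= 0): OK
Dual feasibility (all lambda_i >= 0): OK
Complementary slackness (lambda_i * g_i(x) = 0 for all i): FAILS

Verdict: the first failing condition is complementary_slackness -> comp.

comp


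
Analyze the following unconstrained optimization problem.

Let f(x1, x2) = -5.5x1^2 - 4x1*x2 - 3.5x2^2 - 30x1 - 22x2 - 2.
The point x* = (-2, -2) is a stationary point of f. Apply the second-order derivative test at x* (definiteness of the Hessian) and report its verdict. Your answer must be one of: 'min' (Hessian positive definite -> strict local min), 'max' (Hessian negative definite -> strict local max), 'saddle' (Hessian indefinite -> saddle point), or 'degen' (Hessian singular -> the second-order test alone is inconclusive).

Compute the Hessian H = grad^2 f:
  H = [[-11, -4], [-4, -7]]
Verify stationarity: grad f(x*) = H x* + g = (0, 0).
Eigenvalues of H: -13.4721, -4.5279.
Both eigenvalues < 0, so H is negative definite -> x* is a strict local max.

max


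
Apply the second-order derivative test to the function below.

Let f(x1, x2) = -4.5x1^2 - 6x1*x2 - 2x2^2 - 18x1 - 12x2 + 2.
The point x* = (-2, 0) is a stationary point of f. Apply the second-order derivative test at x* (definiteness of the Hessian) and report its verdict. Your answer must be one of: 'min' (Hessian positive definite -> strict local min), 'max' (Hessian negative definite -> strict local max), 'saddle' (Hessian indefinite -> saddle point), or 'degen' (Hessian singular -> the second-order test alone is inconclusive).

Compute the Hessian H = grad^2 f:
  H = [[-9, -6], [-6, -4]]
Verify stationarity: grad f(x*) = H x* + g = (0, 0).
Eigenvalues of H: -13, 0.
H has a zero eigenvalue (singular; negative semidefinite but not definite), so H is neither positive definite, negative definite, nor indefinite. The second-order test alone is inconclusive -> degen.
(Indeed, f is constant along the null direction of H through x*, so x* is not a strict local extremum.)

degen


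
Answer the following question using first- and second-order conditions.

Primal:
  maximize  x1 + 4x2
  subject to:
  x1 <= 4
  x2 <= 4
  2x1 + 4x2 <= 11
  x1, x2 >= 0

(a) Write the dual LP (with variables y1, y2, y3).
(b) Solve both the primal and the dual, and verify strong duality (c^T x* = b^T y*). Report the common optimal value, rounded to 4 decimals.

The standard primal-dual pair for 'max c^T x s.t. A x <= b, x >= 0' is:
  Dual:  min b^T y  s.t.  A^T y >= c,  y >= 0.

So the dual LP is:
  minimize  4y1 + 4y2 + 11y3
  subject to:
    y1 + 2y3 >= 1
    y2 + 4y3 >= 4
    y1, y2, y3 >= 0

Solving the primal: x* = (0, 2.75).
  primal value c^T x* = 11.
Solving the dual: y* = (0, 0, 1).
  dual value b^T y* = 11.
Strong duality: c^T x* = b^T y*. Confirmed.

11


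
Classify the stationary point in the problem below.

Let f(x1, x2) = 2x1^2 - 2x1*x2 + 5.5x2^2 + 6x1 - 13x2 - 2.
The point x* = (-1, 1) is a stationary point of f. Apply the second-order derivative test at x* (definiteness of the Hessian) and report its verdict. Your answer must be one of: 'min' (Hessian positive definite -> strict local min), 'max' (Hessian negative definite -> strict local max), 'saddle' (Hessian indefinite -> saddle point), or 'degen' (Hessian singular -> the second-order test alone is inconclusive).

Compute the Hessian H = grad^2 f:
  H = [[4, -2], [-2, 11]]
Verify stationarity: grad f(x*) = H x* + g = (0, 0).
Eigenvalues of H: 3.4689, 11.5311.
Both eigenvalues > 0, so H is positive definite -> x* is a strict local min.

min


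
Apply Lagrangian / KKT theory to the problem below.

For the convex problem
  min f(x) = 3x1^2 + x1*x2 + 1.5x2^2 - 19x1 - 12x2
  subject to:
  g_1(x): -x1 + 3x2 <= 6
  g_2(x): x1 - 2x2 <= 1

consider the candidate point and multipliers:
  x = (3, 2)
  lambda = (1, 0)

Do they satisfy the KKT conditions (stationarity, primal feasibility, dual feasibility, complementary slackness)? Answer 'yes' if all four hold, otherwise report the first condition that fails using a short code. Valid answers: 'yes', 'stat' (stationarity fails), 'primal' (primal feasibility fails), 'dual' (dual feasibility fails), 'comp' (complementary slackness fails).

Gradient of f: grad f(x) = Q x + c = (1, -3)
Constraint values g_i(x) = a_i^T x - b_i:
  g_1((3, 2)) = -3
  g_2((3, 2)) = -2
Stationarity residual: grad f(x) + sum_i lambda_i a_i = (0, 0)
  -> stationarity OK
Primal feasibility (all g_i <= 0): OK
Dual feasibility (all lambda_i >= 0): OK
Complementary slackness (lambda_i * g_i(x) = 0 for all i): FAILS

Verdict: the first failing condition is complementary_slackness -> comp.

comp


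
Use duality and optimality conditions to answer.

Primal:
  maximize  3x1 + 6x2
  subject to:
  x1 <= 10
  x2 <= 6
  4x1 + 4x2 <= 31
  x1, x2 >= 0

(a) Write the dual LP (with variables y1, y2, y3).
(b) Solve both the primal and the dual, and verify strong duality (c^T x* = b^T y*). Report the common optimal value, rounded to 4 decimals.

The standard primal-dual pair for 'max c^T x s.t. A x <= b, x >= 0' is:
  Dual:  min b^T y  s.t.  A^T y >= c,  y >= 0.

So the dual LP is:
  minimize  10y1 + 6y2 + 31y3
  subject to:
    y1 + 4y3 >= 3
    y2 + 4y3 >= 6
    y1, y2, y3 >= 0

Solving the primal: x* = (1.75, 6).
  primal value c^T x* = 41.25.
Solving the dual: y* = (0, 3, 0.75).
  dual value b^T y* = 41.25.
Strong duality: c^T x* = b^T y*. Confirmed.

41.25


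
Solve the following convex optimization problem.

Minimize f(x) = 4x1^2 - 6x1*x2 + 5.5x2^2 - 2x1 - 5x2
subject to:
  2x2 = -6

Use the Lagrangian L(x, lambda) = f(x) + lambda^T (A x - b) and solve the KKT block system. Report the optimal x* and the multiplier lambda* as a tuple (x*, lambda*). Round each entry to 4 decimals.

Form the Lagrangian:
  L(x, lambda) = (1/2) x^T Q x + c^T x + lambda^T (A x - b)
Stationarity (grad_x L = 0): Q x + c + A^T lambda = 0.
Primal feasibility: A x = b.

This gives the KKT block system:
  [ Q   A^T ] [ x     ]   [-c ]
  [ A    0  ] [ lambda ] = [ b ]

Solving the linear system:
  x*      = (-2, -3)
  lambda* = (13)
  f(x*)   = 48.5

x* = (-2, -3), lambda* = (13)


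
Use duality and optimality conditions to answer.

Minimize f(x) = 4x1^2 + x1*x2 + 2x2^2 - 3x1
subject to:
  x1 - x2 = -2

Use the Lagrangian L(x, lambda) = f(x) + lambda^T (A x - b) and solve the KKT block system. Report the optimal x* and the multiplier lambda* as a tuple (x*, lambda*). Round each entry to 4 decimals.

Form the Lagrangian:
  L(x, lambda) = (1/2) x^T Q x + c^T x + lambda^T (A x - b)
Stationarity (grad_x L = 0): Q x + c + A^T lambda = 0.
Primal feasibility: A x = b.

This gives the KKT block system:
  [ Q   A^T ] [ x     ]   [-c ]
  [ A    0  ] [ lambda ] = [ b ]

Solving the linear system:
  x*      = (-0.5, 1.5)
  lambda* = (5.5)
  f(x*)   = 6.25

x* = (-0.5, 1.5), lambda* = (5.5)


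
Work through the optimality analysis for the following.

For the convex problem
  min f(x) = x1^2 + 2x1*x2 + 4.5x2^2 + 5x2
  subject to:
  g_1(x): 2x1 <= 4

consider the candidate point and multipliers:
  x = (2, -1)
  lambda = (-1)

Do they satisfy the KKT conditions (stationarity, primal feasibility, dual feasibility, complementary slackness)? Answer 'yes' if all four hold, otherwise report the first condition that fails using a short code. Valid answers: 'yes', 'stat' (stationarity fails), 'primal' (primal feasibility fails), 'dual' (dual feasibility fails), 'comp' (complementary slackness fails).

Gradient of f: grad f(x) = Q x + c = (2, 0)
Constraint values g_i(x) = a_i^T x - b_i:
  g_1((2, -1)) = 0
Stationarity residual: grad f(x) + sum_i lambda_i a_i = (0, 0)
  -> stationarity OK
Primal feasibility (all g_i <= 0): OK
Dual feasibility (all lambda_i >= 0): FAILS
Complementary slackness (lambda_i * g_i(x) = 0 for all i): OK

Verdict: the first failing condition is dual_feasibility -> dual.

dual


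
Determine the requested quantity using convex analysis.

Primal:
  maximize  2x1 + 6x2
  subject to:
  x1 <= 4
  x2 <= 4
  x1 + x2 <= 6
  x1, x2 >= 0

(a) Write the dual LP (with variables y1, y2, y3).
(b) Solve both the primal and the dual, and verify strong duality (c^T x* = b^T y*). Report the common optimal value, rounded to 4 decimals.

The standard primal-dual pair for 'max c^T x s.t. A x <= b, x >= 0' is:
  Dual:  min b^T y  s.t.  A^T y >= c,  y >= 0.

So the dual LP is:
  minimize  4y1 + 4y2 + 6y3
  subject to:
    y1 + y3 >= 2
    y2 + y3 >= 6
    y1, y2, y3 >= 0

Solving the primal: x* = (2, 4).
  primal value c^T x* = 28.
Solving the dual: y* = (0, 4, 2).
  dual value b^T y* = 28.
Strong duality: c^T x* = b^T y*. Confirmed.

28


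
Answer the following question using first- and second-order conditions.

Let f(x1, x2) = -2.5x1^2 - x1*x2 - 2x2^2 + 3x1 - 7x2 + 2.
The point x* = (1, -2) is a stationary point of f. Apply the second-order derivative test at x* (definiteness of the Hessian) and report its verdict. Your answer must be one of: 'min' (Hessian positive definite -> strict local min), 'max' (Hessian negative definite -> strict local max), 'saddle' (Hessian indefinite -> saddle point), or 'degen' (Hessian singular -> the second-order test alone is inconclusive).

Compute the Hessian H = grad^2 f:
  H = [[-5, -1], [-1, -4]]
Verify stationarity: grad f(x*) = H x* + g = (0, 0).
Eigenvalues of H: -5.618, -3.382.
Both eigenvalues < 0, so H is negative definite -> x* is a strict local max.

max


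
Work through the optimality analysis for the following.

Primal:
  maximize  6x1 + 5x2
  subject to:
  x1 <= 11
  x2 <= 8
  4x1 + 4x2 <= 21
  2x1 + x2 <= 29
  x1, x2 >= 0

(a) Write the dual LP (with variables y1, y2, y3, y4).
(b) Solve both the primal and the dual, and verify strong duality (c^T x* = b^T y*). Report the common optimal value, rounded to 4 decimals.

The standard primal-dual pair for 'max c^T x s.t. A x <= b, x >= 0' is:
  Dual:  min b^T y  s.t.  A^T y >= c,  y >= 0.

So the dual LP is:
  minimize  11y1 + 8y2 + 21y3 + 29y4
  subject to:
    y1 + 4y3 + 2y4 >= 6
    y2 + 4y3 + y4 >= 5
    y1, y2, y3, y4 >= 0

Solving the primal: x* = (5.25, 0).
  primal value c^T x* = 31.5.
Solving the dual: y* = (0, 0, 1.5, 0).
  dual value b^T y* = 31.5.
Strong duality: c^T x* = b^T y*. Confirmed.

31.5


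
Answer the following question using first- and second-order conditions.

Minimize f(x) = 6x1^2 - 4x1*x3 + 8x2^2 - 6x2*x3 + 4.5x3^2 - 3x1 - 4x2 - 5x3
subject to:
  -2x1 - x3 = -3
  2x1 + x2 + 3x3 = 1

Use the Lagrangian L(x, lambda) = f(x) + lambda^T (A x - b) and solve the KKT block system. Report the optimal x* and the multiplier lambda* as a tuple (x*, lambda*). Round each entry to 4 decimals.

Form the Lagrangian:
  L(x, lambda) = (1/2) x^T Q x + c^T x + lambda^T (A x - b)
Stationarity (grad_x L = 0): Q x + c + A^T lambda = 0.
Primal feasibility: A x = b.

This gives the KKT block system:
  [ Q   A^T ] [ x     ]   [-c ]
  [ A    0  ] [ lambda ] = [ b ]

Solving the linear system:
  x*      = (1.8149, -0.7404, -0.6298)
  lambda* = (22.7163, 12.0673)
  f(x*)   = 28.3738

x* = (1.8149, -0.7404, -0.6298), lambda* = (22.7163, 12.0673)


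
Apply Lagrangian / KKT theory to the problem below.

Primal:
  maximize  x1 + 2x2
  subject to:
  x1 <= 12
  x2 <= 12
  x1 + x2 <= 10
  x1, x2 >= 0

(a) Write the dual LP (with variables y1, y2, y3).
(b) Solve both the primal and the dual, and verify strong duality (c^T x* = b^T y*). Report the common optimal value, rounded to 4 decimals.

The standard primal-dual pair for 'max c^T x s.t. A x <= b, x >= 0' is:
  Dual:  min b^T y  s.t.  A^T y >= c,  y >= 0.

So the dual LP is:
  minimize  12y1 + 12y2 + 10y3
  subject to:
    y1 + y3 >= 1
    y2 + y3 >= 2
    y1, y2, y3 >= 0

Solving the primal: x* = (0, 10).
  primal value c^T x* = 20.
Solving the dual: y* = (0, 0, 2).
  dual value b^T y* = 20.
Strong duality: c^T x* = b^T y*. Confirmed.

20


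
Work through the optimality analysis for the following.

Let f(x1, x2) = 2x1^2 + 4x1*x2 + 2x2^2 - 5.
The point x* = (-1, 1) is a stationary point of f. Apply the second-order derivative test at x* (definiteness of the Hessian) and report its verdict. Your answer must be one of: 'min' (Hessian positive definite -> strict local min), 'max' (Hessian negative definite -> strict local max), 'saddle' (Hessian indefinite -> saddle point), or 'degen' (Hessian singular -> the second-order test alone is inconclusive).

Compute the Hessian H = grad^2 f:
  H = [[4, 4], [4, 4]]
Verify stationarity: grad f(x*) = H x* + g = (0, 0).
Eigenvalues of H: 0, 8.
H has a zero eigenvalue (singular; positive semidefinite but not definite), so H is neither positive definite, negative definite, nor indefinite. The second-order test alone is inconclusive -> degen.
(Indeed, f is constant along the null direction of H through x*, so x* is not a strict local extremum.)

degen


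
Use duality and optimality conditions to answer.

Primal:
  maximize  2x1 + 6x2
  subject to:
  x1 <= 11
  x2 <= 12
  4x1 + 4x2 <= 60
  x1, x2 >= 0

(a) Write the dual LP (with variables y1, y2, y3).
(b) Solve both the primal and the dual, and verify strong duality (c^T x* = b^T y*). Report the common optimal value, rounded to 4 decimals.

The standard primal-dual pair for 'max c^T x s.t. A x <= b, x >= 0' is:
  Dual:  min b^T y  s.t.  A^T y >= c,  y >= 0.

So the dual LP is:
  minimize  11y1 + 12y2 + 60y3
  subject to:
    y1 + 4y3 >= 2
    y2 + 4y3 >= 6
    y1, y2, y3 >= 0

Solving the primal: x* = (3, 12).
  primal value c^T x* = 78.
Solving the dual: y* = (0, 4, 0.5).
  dual value b^T y* = 78.
Strong duality: c^T x* = b^T y*. Confirmed.

78


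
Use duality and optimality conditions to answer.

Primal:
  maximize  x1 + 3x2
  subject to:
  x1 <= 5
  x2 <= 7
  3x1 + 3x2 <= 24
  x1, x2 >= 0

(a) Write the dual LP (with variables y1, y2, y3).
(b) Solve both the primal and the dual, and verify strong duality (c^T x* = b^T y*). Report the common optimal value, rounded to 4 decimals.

The standard primal-dual pair for 'max c^T x s.t. A x <= b, x >= 0' is:
  Dual:  min b^T y  s.t.  A^T y >= c,  y >= 0.

So the dual LP is:
  minimize  5y1 + 7y2 + 24y3
  subject to:
    y1 + 3y3 >= 1
    y2 + 3y3 >= 3
    y1, y2, y3 >= 0

Solving the primal: x* = (1, 7).
  primal value c^T x* = 22.
Solving the dual: y* = (0, 2, 0.3333).
  dual value b^T y* = 22.
Strong duality: c^T x* = b^T y*. Confirmed.

22


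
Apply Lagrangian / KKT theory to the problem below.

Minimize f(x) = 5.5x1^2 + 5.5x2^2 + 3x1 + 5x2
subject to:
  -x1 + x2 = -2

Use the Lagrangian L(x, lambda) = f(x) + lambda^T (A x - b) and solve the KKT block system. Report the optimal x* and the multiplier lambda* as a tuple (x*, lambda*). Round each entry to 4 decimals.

Form the Lagrangian:
  L(x, lambda) = (1/2) x^T Q x + c^T x + lambda^T (A x - b)
Stationarity (grad_x L = 0): Q x + c + A^T lambda = 0.
Primal feasibility: A x = b.

This gives the KKT block system:
  [ Q   A^T ] [ x     ]   [-c ]
  [ A    0  ] [ lambda ] = [ b ]

Solving the linear system:
  x*      = (0.6364, -1.3636)
  lambda* = (10)
  f(x*)   = 7.5455

x* = (0.6364, -1.3636), lambda* = (10)


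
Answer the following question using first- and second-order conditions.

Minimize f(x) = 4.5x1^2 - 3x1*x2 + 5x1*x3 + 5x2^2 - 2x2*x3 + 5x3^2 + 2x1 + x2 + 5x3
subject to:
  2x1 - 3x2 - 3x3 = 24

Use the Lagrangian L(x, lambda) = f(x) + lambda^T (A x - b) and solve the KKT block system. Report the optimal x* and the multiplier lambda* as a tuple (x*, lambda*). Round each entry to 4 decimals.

Form the Lagrangian:
  L(x, lambda) = (1/2) x^T Q x + c^T x + lambda^T (A x - b)
Stationarity (grad_x L = 0): Q x + c + A^T lambda = 0.
Primal feasibility: A x = b.

This gives the KKT block system:
  [ Q   A^T ] [ x     ]   [-c ]
  [ A    0  ] [ lambda ] = [ b ]

Solving the linear system:
  x*      = (2.8235, -1.951, -4.1667)
  lambda* = (-6.2157)
  f(x*)   = 66.0196

x* = (2.8235, -1.951, -4.1667), lambda* = (-6.2157)


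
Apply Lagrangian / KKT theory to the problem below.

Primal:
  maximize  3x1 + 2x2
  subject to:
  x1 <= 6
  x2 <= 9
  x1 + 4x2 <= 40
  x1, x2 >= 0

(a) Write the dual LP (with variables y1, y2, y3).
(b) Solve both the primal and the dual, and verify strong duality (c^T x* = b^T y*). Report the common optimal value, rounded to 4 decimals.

The standard primal-dual pair for 'max c^T x s.t. A x <= b, x >= 0' is:
  Dual:  min b^T y  s.t.  A^T y >= c,  y >= 0.

So the dual LP is:
  minimize  6y1 + 9y2 + 40y3
  subject to:
    y1 + y3 >= 3
    y2 + 4y3 >= 2
    y1, y2, y3 >= 0

Solving the primal: x* = (6, 8.5).
  primal value c^T x* = 35.
Solving the dual: y* = (2.5, 0, 0.5).
  dual value b^T y* = 35.
Strong duality: c^T x* = b^T y*. Confirmed.

35


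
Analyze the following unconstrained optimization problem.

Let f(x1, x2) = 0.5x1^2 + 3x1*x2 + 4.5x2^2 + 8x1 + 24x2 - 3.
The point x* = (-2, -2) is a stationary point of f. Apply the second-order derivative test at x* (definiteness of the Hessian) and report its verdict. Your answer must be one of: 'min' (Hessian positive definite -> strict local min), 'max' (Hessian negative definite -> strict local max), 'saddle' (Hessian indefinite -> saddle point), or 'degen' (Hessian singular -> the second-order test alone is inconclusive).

Compute the Hessian H = grad^2 f:
  H = [[1, 3], [3, 9]]
Verify stationarity: grad f(x*) = H x* + g = (0, 0).
Eigenvalues of H: 0, 10.
H has a zero eigenvalue (singular; positive semidefinite but not definite), so H is neither positive definite, negative definite, nor indefinite. The second-order test alone is inconclusive -> degen.
(Indeed, f is constant along the null direction of H through x*, so x* is not a strict local extremum.)

degen


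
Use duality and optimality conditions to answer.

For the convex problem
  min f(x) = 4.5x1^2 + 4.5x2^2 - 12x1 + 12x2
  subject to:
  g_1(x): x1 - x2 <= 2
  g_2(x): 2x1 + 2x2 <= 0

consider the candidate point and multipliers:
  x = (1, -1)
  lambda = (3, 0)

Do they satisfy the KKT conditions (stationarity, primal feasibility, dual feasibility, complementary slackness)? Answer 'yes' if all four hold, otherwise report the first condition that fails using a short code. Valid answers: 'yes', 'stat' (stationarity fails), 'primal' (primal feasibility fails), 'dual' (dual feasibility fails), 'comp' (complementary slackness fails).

Gradient of f: grad f(x) = Q x + c = (-3, 3)
Constraint values g_i(x) = a_i^T x - b_i:
  g_1((1, -1)) = 0
  g_2((1, -1)) = 0
Stationarity residual: grad f(x) + sum_i lambda_i a_i = (0, 0)
  -> stationarity OK
Primal feasibility (all g_i <= 0): OK
Dual feasibility (all lambda_i >= 0): OK
Complementary slackness (lambda_i * g_i(x) = 0 for all i): OK

Verdict: yes, KKT holds.

yes


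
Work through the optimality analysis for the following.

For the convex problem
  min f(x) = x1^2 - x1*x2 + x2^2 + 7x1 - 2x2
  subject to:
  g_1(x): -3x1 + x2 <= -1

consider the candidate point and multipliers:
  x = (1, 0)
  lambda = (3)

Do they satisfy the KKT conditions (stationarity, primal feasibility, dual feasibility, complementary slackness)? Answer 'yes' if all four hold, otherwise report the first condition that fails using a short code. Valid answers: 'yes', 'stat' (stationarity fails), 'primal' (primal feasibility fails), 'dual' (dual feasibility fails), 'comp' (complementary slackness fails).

Gradient of f: grad f(x) = Q x + c = (9, -3)
Constraint values g_i(x) = a_i^T x - b_i:
  g_1((1, 0)) = -2
Stationarity residual: grad f(x) + sum_i lambda_i a_i = (0, 0)
  -> stationarity OK
Primal feasibility (all g_i <= 0): OK
Dual feasibility (all lambda_i >= 0): OK
Complementary slackness (lambda_i * g_i(x) = 0 for all i): FAILS

Verdict: the first failing condition is complementary_slackness -> comp.

comp


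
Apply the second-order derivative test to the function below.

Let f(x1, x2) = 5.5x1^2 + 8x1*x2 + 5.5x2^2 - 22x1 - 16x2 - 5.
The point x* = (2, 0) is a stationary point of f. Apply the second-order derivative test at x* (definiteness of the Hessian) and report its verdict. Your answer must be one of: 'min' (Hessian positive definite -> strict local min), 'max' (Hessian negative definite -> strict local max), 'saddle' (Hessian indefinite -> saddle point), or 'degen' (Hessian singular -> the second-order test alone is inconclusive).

Compute the Hessian H = grad^2 f:
  H = [[11, 8], [8, 11]]
Verify stationarity: grad f(x*) = H x* + g = (0, 0).
Eigenvalues of H: 3, 19.
Both eigenvalues > 0, so H is positive definite -> x* is a strict local min.

min


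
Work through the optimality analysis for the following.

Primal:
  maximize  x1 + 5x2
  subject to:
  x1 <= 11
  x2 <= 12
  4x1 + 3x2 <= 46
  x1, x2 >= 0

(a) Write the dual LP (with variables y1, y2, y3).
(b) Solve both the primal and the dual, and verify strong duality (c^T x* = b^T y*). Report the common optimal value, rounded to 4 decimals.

The standard primal-dual pair for 'max c^T x s.t. A x <= b, x >= 0' is:
  Dual:  min b^T y  s.t.  A^T y >= c,  y >= 0.

So the dual LP is:
  minimize  11y1 + 12y2 + 46y3
  subject to:
    y1 + 4y3 >= 1
    y2 + 3y3 >= 5
    y1, y2, y3 >= 0

Solving the primal: x* = (2.5, 12).
  primal value c^T x* = 62.5.
Solving the dual: y* = (0, 4.25, 0.25).
  dual value b^T y* = 62.5.
Strong duality: c^T x* = b^T y*. Confirmed.

62.5


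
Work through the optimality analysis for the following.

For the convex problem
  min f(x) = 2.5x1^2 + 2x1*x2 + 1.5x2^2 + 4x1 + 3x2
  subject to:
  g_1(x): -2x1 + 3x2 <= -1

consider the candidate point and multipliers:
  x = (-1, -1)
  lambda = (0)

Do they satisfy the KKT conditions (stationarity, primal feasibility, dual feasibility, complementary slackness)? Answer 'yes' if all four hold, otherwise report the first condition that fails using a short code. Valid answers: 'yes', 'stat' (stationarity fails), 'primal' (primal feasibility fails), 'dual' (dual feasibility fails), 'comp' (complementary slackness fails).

Gradient of f: grad f(x) = Q x + c = (-3, -2)
Constraint values g_i(x) = a_i^T x - b_i:
  g_1((-1, -1)) = 0
Stationarity residual: grad f(x) + sum_i lambda_i a_i = (-3, -2)
  -> stationarity FAILS
Primal feasibility (all g_i <= 0): OK
Dual feasibility (all lambda_i >= 0): OK
Complementary slackness (lambda_i * g_i(x) = 0 for all i): OK

Verdict: the first failing condition is stationarity -> stat.

stat


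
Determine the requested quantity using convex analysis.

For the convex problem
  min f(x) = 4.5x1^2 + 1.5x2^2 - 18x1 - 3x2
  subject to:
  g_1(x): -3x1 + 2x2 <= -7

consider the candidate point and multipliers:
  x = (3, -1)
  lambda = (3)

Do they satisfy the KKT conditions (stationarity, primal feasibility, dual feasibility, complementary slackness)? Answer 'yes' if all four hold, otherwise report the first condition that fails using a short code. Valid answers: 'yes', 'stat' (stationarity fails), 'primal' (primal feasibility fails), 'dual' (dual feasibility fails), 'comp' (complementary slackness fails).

Gradient of f: grad f(x) = Q x + c = (9, -6)
Constraint values g_i(x) = a_i^T x - b_i:
  g_1((3, -1)) = -4
Stationarity residual: grad f(x) + sum_i lambda_i a_i = (0, 0)
  -> stationarity OK
Primal feasibility (all g_i <= 0): OK
Dual feasibility (all lambda_i >= 0): OK
Complementary slackness (lambda_i * g_i(x) = 0 for all i): FAILS

Verdict: the first failing condition is complementary_slackness -> comp.

comp


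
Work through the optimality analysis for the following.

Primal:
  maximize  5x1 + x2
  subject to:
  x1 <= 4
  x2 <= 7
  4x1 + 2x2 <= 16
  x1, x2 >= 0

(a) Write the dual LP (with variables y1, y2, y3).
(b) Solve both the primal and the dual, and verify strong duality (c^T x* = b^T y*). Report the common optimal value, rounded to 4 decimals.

The standard primal-dual pair for 'max c^T x s.t. A x <= b, x >= 0' is:
  Dual:  min b^T y  s.t.  A^T y >= c,  y >= 0.

So the dual LP is:
  minimize  4y1 + 7y2 + 16y3
  subject to:
    y1 + 4y3 >= 5
    y2 + 2y3 >= 1
    y1, y2, y3 >= 0

Solving the primal: x* = (4, 0).
  primal value c^T x* = 20.
Solving the dual: y* = (3, 0, 0.5).
  dual value b^T y* = 20.
Strong duality: c^T x* = b^T y*. Confirmed.

20


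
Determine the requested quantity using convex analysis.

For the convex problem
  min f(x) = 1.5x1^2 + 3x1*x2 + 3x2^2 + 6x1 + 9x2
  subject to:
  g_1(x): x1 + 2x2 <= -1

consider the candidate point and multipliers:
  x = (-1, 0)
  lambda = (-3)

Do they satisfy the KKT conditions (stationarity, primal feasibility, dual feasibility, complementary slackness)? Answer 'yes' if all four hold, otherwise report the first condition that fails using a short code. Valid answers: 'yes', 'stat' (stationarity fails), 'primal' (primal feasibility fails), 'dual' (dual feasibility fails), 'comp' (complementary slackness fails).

Gradient of f: grad f(x) = Q x + c = (3, 6)
Constraint values g_i(x) = a_i^T x - b_i:
  g_1((-1, 0)) = 0
Stationarity residual: grad f(x) + sum_i lambda_i a_i = (0, 0)
  -> stationarity OK
Primal feasibility (all g_i <= 0): OK
Dual feasibility (all lambda_i >= 0): FAILS
Complementary slackness (lambda_i * g_i(x) = 0 for all i): OK

Verdict: the first failing condition is dual_feasibility -> dual.

dual


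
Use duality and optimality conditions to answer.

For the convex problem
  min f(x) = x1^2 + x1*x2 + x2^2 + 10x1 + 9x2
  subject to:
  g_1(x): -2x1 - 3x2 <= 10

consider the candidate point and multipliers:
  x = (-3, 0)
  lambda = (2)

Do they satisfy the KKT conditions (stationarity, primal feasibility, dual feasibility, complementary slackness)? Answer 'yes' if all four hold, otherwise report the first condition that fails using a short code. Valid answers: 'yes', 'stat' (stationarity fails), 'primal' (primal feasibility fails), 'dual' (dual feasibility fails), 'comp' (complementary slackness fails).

Gradient of f: grad f(x) = Q x + c = (4, 6)
Constraint values g_i(x) = a_i^T x - b_i:
  g_1((-3, 0)) = -4
Stationarity residual: grad f(x) + sum_i lambda_i a_i = (0, 0)
  -> stationarity OK
Primal feasibility (all g_i <= 0): OK
Dual feasibility (all lambda_i >= 0): OK
Complementary slackness (lambda_i * g_i(x) = 0 for all i): FAILS

Verdict: the first failing condition is complementary_slackness -> comp.

comp


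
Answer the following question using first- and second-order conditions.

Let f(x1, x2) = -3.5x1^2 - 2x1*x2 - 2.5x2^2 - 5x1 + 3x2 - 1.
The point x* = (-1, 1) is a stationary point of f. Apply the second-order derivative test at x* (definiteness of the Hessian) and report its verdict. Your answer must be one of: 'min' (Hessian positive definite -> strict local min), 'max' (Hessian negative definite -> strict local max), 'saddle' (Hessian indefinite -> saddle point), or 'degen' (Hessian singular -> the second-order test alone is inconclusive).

Compute the Hessian H = grad^2 f:
  H = [[-7, -2], [-2, -5]]
Verify stationarity: grad f(x*) = H x* + g = (0, 0).
Eigenvalues of H: -8.2361, -3.7639.
Both eigenvalues < 0, so H is negative definite -> x* is a strict local max.

max


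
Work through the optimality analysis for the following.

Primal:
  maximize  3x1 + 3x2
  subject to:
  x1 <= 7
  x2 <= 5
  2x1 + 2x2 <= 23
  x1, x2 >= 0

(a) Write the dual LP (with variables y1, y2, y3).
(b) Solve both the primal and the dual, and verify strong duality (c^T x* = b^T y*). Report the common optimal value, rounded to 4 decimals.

The standard primal-dual pair for 'max c^T x s.t. A x <= b, x >= 0' is:
  Dual:  min b^T y  s.t.  A^T y >= c,  y >= 0.

So the dual LP is:
  minimize  7y1 + 5y2 + 23y3
  subject to:
    y1 + 2y3 >= 3
    y2 + 2y3 >= 3
    y1, y2, y3 >= 0

Solving the primal: x* = (6.5, 5).
  primal value c^T x* = 34.5.
Solving the dual: y* = (0, 0, 1.5).
  dual value b^T y* = 34.5.
Strong duality: c^T x* = b^T y*. Confirmed.

34.5


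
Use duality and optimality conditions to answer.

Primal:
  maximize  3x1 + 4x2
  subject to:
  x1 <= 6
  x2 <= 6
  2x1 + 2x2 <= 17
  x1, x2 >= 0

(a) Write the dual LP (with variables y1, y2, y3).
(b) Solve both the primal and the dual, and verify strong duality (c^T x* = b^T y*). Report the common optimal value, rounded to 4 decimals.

The standard primal-dual pair for 'max c^T x s.t. A x <= b, x >= 0' is:
  Dual:  min b^T y  s.t.  A^T y >= c,  y >= 0.

So the dual LP is:
  minimize  6y1 + 6y2 + 17y3
  subject to:
    y1 + 2y3 >= 3
    y2 + 2y3 >= 4
    y1, y2, y3 >= 0

Solving the primal: x* = (2.5, 6).
  primal value c^T x* = 31.5.
Solving the dual: y* = (0, 1, 1.5).
  dual value b^T y* = 31.5.
Strong duality: c^T x* = b^T y*. Confirmed.

31.5


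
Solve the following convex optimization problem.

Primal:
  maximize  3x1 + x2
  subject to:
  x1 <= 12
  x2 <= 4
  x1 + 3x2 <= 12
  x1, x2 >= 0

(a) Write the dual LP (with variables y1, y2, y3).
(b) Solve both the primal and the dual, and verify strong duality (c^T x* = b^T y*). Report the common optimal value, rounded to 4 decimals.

The standard primal-dual pair for 'max c^T x s.t. A x <= b, x >= 0' is:
  Dual:  min b^T y  s.t.  A^T y >= c,  y >= 0.

So the dual LP is:
  minimize  12y1 + 4y2 + 12y3
  subject to:
    y1 + y3 >= 3
    y2 + 3y3 >= 1
    y1, y2, y3 >= 0

Solving the primal: x* = (12, 0).
  primal value c^T x* = 36.
Solving the dual: y* = (2.6667, 0, 0.3333).
  dual value b^T y* = 36.
Strong duality: c^T x* = b^T y*. Confirmed.

36


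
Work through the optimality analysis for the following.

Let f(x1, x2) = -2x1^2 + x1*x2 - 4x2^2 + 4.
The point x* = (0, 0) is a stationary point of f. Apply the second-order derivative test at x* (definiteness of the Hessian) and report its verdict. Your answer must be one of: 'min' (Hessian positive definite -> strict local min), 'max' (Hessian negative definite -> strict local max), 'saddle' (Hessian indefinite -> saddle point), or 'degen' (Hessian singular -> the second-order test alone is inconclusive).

Compute the Hessian H = grad^2 f:
  H = [[-4, 1], [1, -8]]
Verify stationarity: grad f(x*) = H x* + g = (0, 0).
Eigenvalues of H: -8.2361, -3.7639.
Both eigenvalues < 0, so H is negative definite -> x* is a strict local max.

max


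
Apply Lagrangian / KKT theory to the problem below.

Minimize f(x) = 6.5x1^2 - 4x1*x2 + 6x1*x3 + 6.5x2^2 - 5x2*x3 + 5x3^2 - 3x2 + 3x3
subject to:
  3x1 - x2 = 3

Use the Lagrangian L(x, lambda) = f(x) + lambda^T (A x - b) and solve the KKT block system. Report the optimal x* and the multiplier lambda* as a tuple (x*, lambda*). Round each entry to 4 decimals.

Form the Lagrangian:
  L(x, lambda) = (1/2) x^T Q x + c^T x + lambda^T (A x - b)
Stationarity (grad_x L = 0): Q x + c + A^T lambda = 0.
Primal feasibility: A x = b.

This gives the KKT block system:
  [ Q   A^T ] [ x     ]   [-c ]
  [ A    0  ] [ lambda ] = [ b ]

Solving the linear system:
  x*      = (0.999, -0.0031, -0.9009)
  lambda* = (-2.5312)
  f(x*)   = 2.4499

x* = (0.999, -0.0031, -0.9009), lambda* = (-2.5312)


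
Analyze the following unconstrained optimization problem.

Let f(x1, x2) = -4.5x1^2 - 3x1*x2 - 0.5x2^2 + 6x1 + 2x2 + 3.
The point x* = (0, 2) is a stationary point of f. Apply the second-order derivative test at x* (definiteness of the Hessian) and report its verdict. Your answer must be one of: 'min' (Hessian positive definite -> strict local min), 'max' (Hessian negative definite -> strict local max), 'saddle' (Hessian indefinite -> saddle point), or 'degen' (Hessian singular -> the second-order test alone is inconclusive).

Compute the Hessian H = grad^2 f:
  H = [[-9, -3], [-3, -1]]
Verify stationarity: grad f(x*) = H x* + g = (0, 0).
Eigenvalues of H: -10, 0.
H has a zero eigenvalue (singular; negative semidefinite but not definite), so H is neither positive definite, negative definite, nor indefinite. The second-order test alone is inconclusive -> degen.
(Indeed, f is constant along the null direction of H through x*, so x* is not a strict local extremum.)

degen


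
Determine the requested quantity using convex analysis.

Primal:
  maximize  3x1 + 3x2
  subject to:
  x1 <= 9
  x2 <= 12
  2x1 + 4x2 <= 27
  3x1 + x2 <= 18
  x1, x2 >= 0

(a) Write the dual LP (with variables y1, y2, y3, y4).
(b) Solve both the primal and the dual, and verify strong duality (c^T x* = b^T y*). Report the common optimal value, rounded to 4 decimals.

The standard primal-dual pair for 'max c^T x s.t. A x <= b, x >= 0' is:
  Dual:  min b^T y  s.t.  A^T y >= c,  y >= 0.

So the dual LP is:
  minimize  9y1 + 12y2 + 27y3 + 18y4
  subject to:
    y1 + 2y3 + 3y4 >= 3
    y2 + 4y3 + y4 >= 3
    y1, y2, y3, y4 >= 0

Solving the primal: x* = (4.5, 4.5).
  primal value c^T x* = 27.
Solving the dual: y* = (0, 0, 0.6, 0.6).
  dual value b^T y* = 27.
Strong duality: c^T x* = b^T y*. Confirmed.

27


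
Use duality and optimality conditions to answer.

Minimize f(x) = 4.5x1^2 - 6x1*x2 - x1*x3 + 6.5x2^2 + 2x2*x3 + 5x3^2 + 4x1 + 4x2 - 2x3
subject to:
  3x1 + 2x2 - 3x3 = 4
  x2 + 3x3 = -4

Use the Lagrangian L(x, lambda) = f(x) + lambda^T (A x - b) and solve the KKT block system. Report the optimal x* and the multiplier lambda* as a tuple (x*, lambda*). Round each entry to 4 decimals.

Form the Lagrangian:
  L(x, lambda) = (1/2) x^T Q x + c^T x + lambda^T (A x - b)
Stationarity (grad_x L = 0): Q x + c + A^T lambda = 0.
Primal feasibility: A x = b.

This gives the KKT block system:
  [ Q   A^T ] [ x     ]   [-c ]
  [ A    0  ] [ lambda ] = [ b ]

Solving the linear system:
  x*      = (0.0336, -0.0336, -1.3221)
  lambda* = (-1.9418, 3.1655)
  f(x*)   = 11.5369

x* = (0.0336, -0.0336, -1.3221), lambda* = (-1.9418, 3.1655)


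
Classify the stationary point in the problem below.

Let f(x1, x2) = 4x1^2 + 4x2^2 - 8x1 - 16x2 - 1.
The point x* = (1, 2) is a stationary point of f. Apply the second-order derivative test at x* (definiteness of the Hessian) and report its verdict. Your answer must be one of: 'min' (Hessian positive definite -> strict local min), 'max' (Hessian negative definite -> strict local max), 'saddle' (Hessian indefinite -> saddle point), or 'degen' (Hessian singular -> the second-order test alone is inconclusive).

Compute the Hessian H = grad^2 f:
  H = [[8, 0], [0, 8]]
Verify stationarity: grad f(x*) = H x* + g = (0, 0).
Eigenvalues of H: 8, 8.
Both eigenvalues > 0, so H is positive definite -> x* is a strict local min.

min
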